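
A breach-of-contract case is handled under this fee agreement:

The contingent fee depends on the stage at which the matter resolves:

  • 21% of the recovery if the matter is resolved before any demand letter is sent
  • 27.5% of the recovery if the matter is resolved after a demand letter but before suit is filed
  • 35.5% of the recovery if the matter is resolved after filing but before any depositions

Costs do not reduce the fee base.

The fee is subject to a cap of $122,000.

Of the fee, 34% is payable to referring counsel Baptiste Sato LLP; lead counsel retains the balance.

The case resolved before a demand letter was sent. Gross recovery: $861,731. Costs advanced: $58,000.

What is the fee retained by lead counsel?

Fee base is the gross recovery, $861,731; costs are reimbursed separately.
The matter resolved before a demand letter was sent, so the 21% rate applies.
$861,731 × 21% = $180,963.51
$180,963.51 exceeds the $122,000 cap, so the fee is capped at $122,000.00.
Referral share: 34% of $122,000.00 = $41,480.00; lead counsel retains $122,000.00 − $41,480.00 = $80,520.00.

$80,520.00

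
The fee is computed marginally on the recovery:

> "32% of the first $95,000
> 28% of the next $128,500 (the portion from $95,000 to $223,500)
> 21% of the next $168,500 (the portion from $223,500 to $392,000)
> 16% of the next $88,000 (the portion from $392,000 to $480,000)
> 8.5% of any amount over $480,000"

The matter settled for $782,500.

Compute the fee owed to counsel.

$141,557.50

First $95,000 at 32% = $30,400.00
Next $128,500 at 28% = $35,980.00
Next $168,500 at 21% = $35,385.00
Next $88,000 at 16% = $14,080.00
Remaining $302,500 at 8.5% = $25,712.50
Fee: $30,400.00 + $35,980.00 + $35,385.00 + $14,080.00 + $25,712.50 = $141,557.50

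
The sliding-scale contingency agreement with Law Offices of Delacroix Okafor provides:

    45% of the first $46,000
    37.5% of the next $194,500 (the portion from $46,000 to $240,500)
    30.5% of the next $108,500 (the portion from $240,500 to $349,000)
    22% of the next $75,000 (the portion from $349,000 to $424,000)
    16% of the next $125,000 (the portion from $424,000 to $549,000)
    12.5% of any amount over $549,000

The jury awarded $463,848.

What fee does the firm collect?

$149,605.68

First $46,000 at 45% = $20,700.00
Next $194,500 at 37.5% = $72,937.50
Next $108,500 at 30.5% = $33,092.50
Next $75,000 at 22% = $16,500.00
Remaining $39,848 at 16% = $6,375.68
Fee: $20,700.00 + $72,937.50 + $33,092.50 + $16,500.00 + $6,375.68 = $149,605.68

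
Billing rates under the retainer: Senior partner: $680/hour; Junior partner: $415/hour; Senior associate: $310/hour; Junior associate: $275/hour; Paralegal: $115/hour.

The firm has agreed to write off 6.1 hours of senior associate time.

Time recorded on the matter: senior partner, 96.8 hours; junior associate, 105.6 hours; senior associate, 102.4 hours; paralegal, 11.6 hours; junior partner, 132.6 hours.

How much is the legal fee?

Senior partner: 96.8 × $680 = $65,824.00
Junior partner: 132.6 × $415 = $55,029.00
Senior associate: 102.4 × $310 = $31,744.00
Junior associate: 105.6 × $275 = $29,040.00
Paralegal: 11.6 × $115 = $1,334.00
Subtotal: $182,971.00
Write-off: 6.1 × $310 = $1,891.00
Total: $182,971.00 − $1,891.00 = $181,080.00

$181,080.00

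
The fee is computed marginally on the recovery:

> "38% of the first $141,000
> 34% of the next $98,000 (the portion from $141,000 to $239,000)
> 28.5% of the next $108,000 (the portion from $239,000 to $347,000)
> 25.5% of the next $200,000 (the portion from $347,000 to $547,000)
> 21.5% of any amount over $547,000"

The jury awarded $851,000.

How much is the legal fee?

First $141,000 at 38% = $53,580.00
Next $98,000 at 34% = $33,320.00
Next $108,000 at 28.5% = $30,780.00
Next $200,000 at 25.5% = $51,000.00
Remaining $304,000 at 21.5% = $65,360.00
Fee: $53,580.00 + $33,320.00 + $30,780.00 + $51,000.00 + $65,360.00 = $234,040.00

$234,040.00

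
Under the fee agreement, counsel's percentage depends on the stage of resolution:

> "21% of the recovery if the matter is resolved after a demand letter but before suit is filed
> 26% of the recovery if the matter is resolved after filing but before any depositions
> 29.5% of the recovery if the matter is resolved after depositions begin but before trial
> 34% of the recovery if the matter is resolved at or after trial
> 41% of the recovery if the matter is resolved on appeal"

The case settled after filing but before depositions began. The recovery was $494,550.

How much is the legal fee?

The matter settled after filing but before depositions began, so the 26% rate applies.
$494,550 × 26% = $128,583.00

$128,583.00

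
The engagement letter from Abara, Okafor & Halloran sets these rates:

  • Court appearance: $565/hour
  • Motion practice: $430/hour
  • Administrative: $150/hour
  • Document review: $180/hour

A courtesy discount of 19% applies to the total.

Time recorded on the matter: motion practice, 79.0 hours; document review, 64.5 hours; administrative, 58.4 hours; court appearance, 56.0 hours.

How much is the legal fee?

$69,643.80

Court appearance: 56.0 × $565 = $31,640.00
Motion practice: 79.0 × $430 = $33,970.00
Administrative: 58.4 × $150 = $8,760.00
Document review: 64.5 × $180 = $11,610.00
Subtotal: $85,980.00
Less 19% discount: −$16,336.20
Total: $85,980.00 − $16,336.20 = $69,643.80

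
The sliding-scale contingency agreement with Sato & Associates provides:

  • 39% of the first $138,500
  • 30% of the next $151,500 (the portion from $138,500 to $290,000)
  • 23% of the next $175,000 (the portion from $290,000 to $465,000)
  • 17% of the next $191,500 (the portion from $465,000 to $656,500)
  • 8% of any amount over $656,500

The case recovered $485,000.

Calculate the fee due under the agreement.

$143,115.00

First $138,500 at 39% = $54,015.00
Next $151,500 at 30% = $45,450.00
Next $175,000 at 23% = $40,250.00
Remaining $20,000 at 17% = $3,400.00
Fee: $54,015.00 + $45,450.00 + $40,250.00 + $3,400.00 = $143,115.00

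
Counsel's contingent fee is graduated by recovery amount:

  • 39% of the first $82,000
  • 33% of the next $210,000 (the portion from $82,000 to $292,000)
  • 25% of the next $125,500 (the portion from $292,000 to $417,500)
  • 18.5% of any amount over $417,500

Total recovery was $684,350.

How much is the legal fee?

$182,022.25

First $82,000 at 39% = $31,980.00
Next $210,000 at 33% = $69,300.00
Next $125,500 at 25% = $31,375.00
Remaining $266,850 at 18.5% = $49,367.25
Fee: $31,980.00 + $69,300.00 + $31,375.00 + $49,367.25 = $182,022.25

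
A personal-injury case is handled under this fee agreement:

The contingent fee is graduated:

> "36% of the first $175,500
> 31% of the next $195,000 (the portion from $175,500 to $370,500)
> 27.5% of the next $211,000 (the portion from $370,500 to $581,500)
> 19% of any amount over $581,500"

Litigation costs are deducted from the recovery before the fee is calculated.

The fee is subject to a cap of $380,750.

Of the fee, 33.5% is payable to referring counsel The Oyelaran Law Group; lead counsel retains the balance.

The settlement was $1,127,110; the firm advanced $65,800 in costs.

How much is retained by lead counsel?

Fee base (net of costs): $1,127,110 − $65,800 = $1,061,310
First $175,500 at 36% = $63,180.00
Next $195,000 at 31% = $60,450.00
Next $211,000 at 27.5% = $58,025.00
Remaining $479,810 at 19% = $91,163.90
Fee: $63,180.00 + $60,450.00 + $58,025.00 + $91,163.90 = $272,818.90
$272,818.90 is under the $380,750 cap.
Referral share: 33.5% of $272,818.90 = $91,394.33; lead counsel retains $272,818.90 − $91,394.33 = $181,424.57.

$181,424.57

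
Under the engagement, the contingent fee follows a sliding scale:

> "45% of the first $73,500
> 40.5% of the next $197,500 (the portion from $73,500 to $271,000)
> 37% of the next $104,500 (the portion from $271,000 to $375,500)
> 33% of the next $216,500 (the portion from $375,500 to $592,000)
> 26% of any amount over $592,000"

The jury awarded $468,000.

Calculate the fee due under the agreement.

First $73,500 at 45% = $33,075.00
Next $197,500 at 40.5% = $79,987.50
Next $104,500 at 37% = $38,665.00
Remaining $92,500 at 33% = $30,525.00
Fee: $33,075.00 + $79,987.50 + $38,665.00 + $30,525.00 = $182,252.50

$182,252.50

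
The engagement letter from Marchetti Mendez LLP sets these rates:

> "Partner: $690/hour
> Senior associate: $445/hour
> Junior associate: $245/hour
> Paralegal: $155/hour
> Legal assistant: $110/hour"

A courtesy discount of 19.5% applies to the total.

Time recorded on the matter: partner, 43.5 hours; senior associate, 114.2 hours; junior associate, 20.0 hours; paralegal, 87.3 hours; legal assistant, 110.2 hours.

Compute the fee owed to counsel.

$89,666.94

Partner: 43.5 × $690 = $30,015.00
Senior associate: 114.2 × $445 = $50,819.00
Junior associate: 20.0 × $245 = $4,900.00
Paralegal: 87.3 × $155 = $13,531.50
Legal assistant: 110.2 × $110 = $12,122.00
Subtotal: $111,387.50
Less 19.5% discount: −$21,720.56
Total: $111,387.50 − $21,720.56 = $89,666.94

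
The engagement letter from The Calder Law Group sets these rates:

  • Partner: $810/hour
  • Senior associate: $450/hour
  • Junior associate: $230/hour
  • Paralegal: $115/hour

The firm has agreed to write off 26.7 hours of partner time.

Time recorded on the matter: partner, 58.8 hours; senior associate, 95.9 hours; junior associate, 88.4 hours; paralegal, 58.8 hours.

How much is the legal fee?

Partner: 58.8 × $810 = $47,628.00
Senior associate: 95.9 × $450 = $43,155.00
Junior associate: 88.4 × $230 = $20,332.00
Paralegal: 58.8 × $115 = $6,762.00
Subtotal: $117,877.00
Write-off: 26.7 × $810 = $21,627.00
Total: $117,877.00 − $21,627.00 = $96,250.00

$96,250.00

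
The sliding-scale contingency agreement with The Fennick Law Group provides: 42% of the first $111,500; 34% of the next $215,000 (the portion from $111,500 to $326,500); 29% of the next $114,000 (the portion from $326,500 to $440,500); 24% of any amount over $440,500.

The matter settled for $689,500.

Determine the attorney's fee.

First $111,500 at 42% = $46,830.00
Next $215,000 at 34% = $73,100.00
Next $114,000 at 29% = $33,060.00
Remaining $249,000 at 24% = $59,760.00
Fee: $46,830.00 + $73,100.00 + $33,060.00 + $59,760.00 = $212,750.00

$212,750.00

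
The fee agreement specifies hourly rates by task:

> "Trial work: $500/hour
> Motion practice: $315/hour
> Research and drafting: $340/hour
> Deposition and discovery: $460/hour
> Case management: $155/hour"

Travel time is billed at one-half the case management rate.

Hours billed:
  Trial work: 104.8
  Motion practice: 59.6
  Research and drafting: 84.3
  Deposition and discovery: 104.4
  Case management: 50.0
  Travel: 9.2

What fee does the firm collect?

Trial work: 104.8 × $500 = $52,400.00
Motion practice: 59.6 × $315 = $18,774.00
Research and drafting: 84.3 × $340 = $28,662.00
Deposition and discovery: 104.4 × $460 = $48,024.00
Case management: 50.0 × $155 = $7,750.00
Subtotal: $52,400.00 + $18,774.00 + $28,662.00 + $48,024.00 + $7,750.00 = $155,610.00
Travel: 9.2 × ($155 ÷ 2) = 9.2 × $77.50 = $713.00
Total: $155,610.00 + $713.00 = $156,323.00

$156,323.00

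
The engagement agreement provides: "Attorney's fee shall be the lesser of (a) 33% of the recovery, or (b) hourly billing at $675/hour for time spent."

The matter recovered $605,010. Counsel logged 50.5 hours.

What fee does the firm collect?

$34,087.50

(a) 33% of $605,010 = $199,653.30
(b) 50.5 × $675 = $34,087.50
The lesser is (b): $34,087.50.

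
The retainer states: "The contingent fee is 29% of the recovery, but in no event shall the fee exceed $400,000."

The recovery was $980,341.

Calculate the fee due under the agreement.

$284,298.89

29% of $980,341 = $284,298.89
That is under the $400,000 cap.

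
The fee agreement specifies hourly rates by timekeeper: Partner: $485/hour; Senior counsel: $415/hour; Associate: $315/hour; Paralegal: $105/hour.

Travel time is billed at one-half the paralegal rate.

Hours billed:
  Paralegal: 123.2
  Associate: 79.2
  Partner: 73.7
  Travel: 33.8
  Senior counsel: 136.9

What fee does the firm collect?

$132,216.50

Partner: 73.7 × $485 = $35,744.50
Senior counsel: 136.9 × $415 = $56,813.50
Associate: 79.2 × $315 = $24,948.00
Paralegal: 123.2 × $105 = $12,936.00
Subtotal: $35,744.50 + $56,813.50 + $24,948.00 + $12,936.00 = $130,442.00
Travel: 33.8 × ($105 ÷ 2) = 33.8 × $52.50 = $1,774.50
Total: $130,442.00 + $1,774.50 = $132,216.50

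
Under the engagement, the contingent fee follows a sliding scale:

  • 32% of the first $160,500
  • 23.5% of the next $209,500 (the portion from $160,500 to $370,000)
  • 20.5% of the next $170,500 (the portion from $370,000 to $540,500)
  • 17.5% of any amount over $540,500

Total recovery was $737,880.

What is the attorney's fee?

$170,086.50

First $160,500 at 32% = $51,360.00
Next $209,500 at 23.5% = $49,232.50
Next $170,500 at 20.5% = $34,952.50
Remaining $197,380 at 17.5% = $34,541.50
Fee: $51,360.00 + $49,232.50 + $34,952.50 + $34,541.50 = $170,086.50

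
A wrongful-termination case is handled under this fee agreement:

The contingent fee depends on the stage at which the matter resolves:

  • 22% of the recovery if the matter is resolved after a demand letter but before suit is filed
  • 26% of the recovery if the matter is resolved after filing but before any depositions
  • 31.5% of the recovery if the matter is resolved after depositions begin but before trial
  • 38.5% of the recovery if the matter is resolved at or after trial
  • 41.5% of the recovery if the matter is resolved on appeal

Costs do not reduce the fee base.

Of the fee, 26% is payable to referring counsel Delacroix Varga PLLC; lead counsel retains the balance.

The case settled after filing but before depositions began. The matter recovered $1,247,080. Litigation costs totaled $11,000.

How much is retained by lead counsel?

Fee base is the gross recovery, $1,247,080; costs are reimbursed separately.
The matter settled after filing but before depositions began, so the 26% rate applies.
$1,247,080 × 26% = $324,240.80
Referral share: 26% of $324,240.80 = $84,302.61; lead counsel retains $324,240.80 − $84,302.61 = $239,938.19.

$239,938.19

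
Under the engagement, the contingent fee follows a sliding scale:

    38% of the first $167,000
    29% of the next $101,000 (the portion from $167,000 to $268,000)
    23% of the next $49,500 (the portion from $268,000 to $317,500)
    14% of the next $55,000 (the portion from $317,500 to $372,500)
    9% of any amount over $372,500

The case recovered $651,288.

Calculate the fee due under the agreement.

First $167,000 at 38% = $63,460.00
Next $101,000 at 29% = $29,290.00
Next $49,500 at 23% = $11,385.00
Next $55,000 at 14% = $7,700.00
Remaining $278,788 at 9% = $25,090.92
Fee: $63,460.00 + $29,290.00 + $11,385.00 + $7,700.00 + $25,090.92 = $136,925.92

$136,925.92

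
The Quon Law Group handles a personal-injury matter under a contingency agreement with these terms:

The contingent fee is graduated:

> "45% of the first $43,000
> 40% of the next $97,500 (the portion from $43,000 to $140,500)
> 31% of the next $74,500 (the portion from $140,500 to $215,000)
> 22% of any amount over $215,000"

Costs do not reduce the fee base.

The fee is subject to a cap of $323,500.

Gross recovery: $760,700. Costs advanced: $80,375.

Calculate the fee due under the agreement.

$201,499.00

Fee base is the gross recovery, $760,700; costs are reimbursed separately.
First $43,000 at 45% = $19,350.00
Next $97,500 at 40% = $39,000.00
Next $74,500 at 31% = $23,095.00
Remaining $545,700 at 22% = $120,054.00
Fee: $19,350.00 + $39,000.00 + $23,095.00 + $120,054.00 = $201,499.00
$201,499.00 is under the $323,500 cap.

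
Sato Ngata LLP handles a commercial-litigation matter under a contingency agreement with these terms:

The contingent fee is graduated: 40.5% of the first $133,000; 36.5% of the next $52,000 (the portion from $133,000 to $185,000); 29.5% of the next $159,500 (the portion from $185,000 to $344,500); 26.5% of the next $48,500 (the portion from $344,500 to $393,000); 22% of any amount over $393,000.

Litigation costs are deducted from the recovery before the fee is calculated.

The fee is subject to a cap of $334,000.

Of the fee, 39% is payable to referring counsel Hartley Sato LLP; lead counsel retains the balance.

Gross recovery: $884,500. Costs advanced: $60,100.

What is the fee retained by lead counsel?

$138,871.38

Fee base (net of costs): $884,500 − $60,100 = $824,400
First $133,000 at 40.5% = $53,865.00
Next $52,000 at 36.5% = $18,980.00
Next $159,500 at 29.5% = $47,052.50
Next $48,500 at 26.5% = $12,852.50
Remaining $431,400 at 22% = $94,908.00
Fee: $53,865.00 + $18,980.00 + $47,052.50 + $12,852.50 + $94,908.00 = $227,658.00
$227,658.00 is under the $334,000 cap.
Referral share: 39% of $227,658.00 = $88,786.62; lead counsel retains $227,658.00 − $88,786.62 = $138,871.38.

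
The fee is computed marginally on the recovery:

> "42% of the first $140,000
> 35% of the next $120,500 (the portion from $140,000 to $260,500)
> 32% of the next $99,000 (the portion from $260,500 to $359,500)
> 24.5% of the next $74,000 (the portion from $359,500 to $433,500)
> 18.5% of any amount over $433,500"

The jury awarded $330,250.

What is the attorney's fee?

First $140,000 at 42% = $58,800.00
Next $120,500 at 35% = $42,175.00
Remaining $69,750 at 32% = $22,320.00
Fee: $58,800.00 + $42,175.00 + $22,320.00 = $123,295.00

$123,295.00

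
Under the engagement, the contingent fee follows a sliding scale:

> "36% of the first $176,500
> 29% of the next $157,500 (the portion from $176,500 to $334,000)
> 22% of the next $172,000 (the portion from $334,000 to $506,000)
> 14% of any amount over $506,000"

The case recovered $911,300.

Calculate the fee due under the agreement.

$203,797.00

First $176,500 at 36% = $63,540.00
Next $157,500 at 29% = $45,675.00
Next $172,000 at 22% = $37,840.00
Remaining $405,300 at 14% = $56,742.00
Fee: $63,540.00 + $45,675.00 + $37,840.00 + $56,742.00 = $203,797.00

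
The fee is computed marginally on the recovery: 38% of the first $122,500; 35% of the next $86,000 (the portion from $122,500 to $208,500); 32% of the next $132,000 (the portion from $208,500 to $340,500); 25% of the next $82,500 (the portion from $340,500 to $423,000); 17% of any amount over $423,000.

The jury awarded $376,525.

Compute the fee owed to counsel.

First $122,500 at 38% = $46,550.00
Next $86,000 at 35% = $30,100.00
Next $132,000 at 32% = $42,240.00
Remaining $36,025 at 25% = $9,006.25
Fee: $46,550.00 + $30,100.00 + $42,240.00 + $9,006.25 = $127,896.25

$127,896.25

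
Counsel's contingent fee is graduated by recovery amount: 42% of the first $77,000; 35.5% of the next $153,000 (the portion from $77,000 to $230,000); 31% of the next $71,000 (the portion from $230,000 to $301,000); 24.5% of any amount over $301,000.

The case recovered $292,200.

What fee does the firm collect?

First $77,000 at 42% = $32,340.00
Next $153,000 at 35.5% = $54,315.00
Remaining $62,200 at 31% = $19,282.00
Fee: $32,340.00 + $54,315.00 + $19,282.00 = $105,937.00

$105,937.00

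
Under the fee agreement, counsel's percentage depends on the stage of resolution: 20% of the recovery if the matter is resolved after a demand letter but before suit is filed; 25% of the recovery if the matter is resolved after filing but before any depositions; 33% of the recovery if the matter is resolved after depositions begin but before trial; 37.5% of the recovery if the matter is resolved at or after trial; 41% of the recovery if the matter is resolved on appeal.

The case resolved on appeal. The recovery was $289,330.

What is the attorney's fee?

The matter resolved on appeal, so the 41% rate applies.
$289,330 × 41% = $118,625.30

$118,625.30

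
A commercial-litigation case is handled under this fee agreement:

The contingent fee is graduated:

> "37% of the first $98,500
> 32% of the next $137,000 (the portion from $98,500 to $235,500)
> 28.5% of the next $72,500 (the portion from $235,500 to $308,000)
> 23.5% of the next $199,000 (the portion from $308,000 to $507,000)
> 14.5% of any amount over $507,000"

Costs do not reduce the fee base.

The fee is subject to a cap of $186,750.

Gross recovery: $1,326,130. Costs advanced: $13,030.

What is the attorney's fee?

$186,750.00

Fee base is the gross recovery, $1,326,130; costs are reimbursed separately.
First $98,500 at 37% = $36,445.00
Next $137,000 at 32% = $43,840.00
Next $72,500 at 28.5% = $20,662.50
Next $199,000 at 23.5% = $46,765.00
Remaining $819,130 at 14.5% = $118,773.85
Fee: $36,445.00 + $43,840.00 + $20,662.50 + $46,765.00 + $118,773.85 = $266,486.35
$266,486.35 exceeds the $186,750 cap, so the fee is capped at $186,750.00.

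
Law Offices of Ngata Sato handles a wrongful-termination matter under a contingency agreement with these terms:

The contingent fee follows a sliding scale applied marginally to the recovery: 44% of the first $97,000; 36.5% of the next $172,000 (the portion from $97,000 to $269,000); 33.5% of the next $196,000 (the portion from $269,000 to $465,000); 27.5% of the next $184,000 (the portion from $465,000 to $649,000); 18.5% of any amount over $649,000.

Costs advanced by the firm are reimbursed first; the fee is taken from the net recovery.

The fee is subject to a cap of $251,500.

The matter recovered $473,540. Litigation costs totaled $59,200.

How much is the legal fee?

$154,148.90

Fee base (net of costs): $473,540 − $59,200 = $414,340
First $97,000 at 44% = $42,680.00
Next $172,000 at 36.5% = $62,780.00
Remaining $145,340 at 33.5% = $48,688.90
Fee: $42,680.00 + $62,780.00 + $48,688.90 = $154,148.90
$154,148.90 is under the $251,500 cap.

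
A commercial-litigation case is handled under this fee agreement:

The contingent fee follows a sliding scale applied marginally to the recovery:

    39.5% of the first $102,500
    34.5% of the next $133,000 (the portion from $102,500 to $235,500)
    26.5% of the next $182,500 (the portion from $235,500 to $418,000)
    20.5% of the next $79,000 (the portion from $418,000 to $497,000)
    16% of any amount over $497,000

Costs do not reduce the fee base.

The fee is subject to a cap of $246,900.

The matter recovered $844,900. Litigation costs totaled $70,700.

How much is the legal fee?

Fee base is the gross recovery, $844,900; costs are reimbursed separately.
First $102,500 at 39.5% = $40,487.50
Next $133,000 at 34.5% = $45,885.00
Next $182,500 at 26.5% = $48,362.50
Next $79,000 at 20.5% = $16,195.00
Remaining $347,900 at 16% = $55,664.00
Fee: $40,487.50 + $45,885.00 + $48,362.50 + $16,195.00 + $55,664.00 = $206,594.00
$206,594.00 is under the $246,900 cap.

$206,594.00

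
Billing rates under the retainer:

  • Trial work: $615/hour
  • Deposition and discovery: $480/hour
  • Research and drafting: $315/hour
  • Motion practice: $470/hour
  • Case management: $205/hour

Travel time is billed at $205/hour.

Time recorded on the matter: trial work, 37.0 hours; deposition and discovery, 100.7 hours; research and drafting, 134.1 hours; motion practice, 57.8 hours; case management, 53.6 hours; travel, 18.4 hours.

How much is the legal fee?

Trial work: 37.0 × $615 = $22,755.00
Deposition and discovery: 100.7 × $480 = $48,336.00
Research and drafting: 134.1 × $315 = $42,241.50
Motion practice: 57.8 × $470 = $27,166.00
Case management: 53.6 × $205 = $10,988.00
Subtotal: $22,755.00 + $48,336.00 + $42,241.50 + $27,166.00 + $10,988.00 = $151,486.50
Travel: 18.4 × $205 = $3,772.00
Total: $151,486.50 + $3,772.00 = $155,258.50

$155,258.50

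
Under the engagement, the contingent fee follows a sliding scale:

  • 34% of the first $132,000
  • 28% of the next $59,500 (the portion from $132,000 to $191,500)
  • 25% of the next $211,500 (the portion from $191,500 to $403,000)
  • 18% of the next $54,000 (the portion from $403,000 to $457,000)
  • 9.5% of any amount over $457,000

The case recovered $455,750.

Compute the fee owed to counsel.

$123,910.00

First $132,000 at 34% = $44,880.00
Next $59,500 at 28% = $16,660.00
Next $211,500 at 25% = $52,875.00
Remaining $52,750 at 18% = $9,495.00
Fee: $44,880.00 + $16,660.00 + $52,875.00 + $9,495.00 = $123,910.00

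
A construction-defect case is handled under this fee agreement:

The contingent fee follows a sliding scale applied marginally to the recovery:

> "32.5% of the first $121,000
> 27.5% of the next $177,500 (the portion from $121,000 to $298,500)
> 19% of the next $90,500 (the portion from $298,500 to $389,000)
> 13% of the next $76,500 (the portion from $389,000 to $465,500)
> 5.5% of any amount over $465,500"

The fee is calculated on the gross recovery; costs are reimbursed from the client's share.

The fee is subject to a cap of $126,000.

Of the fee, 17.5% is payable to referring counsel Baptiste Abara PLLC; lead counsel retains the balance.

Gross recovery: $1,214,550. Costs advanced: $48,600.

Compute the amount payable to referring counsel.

$22,050.00

Fee base is the gross recovery, $1,214,550; costs are reimbursed separately.
First $121,000 at 32.5% = $39,325.00
Next $177,500 at 27.5% = $48,812.50
Next $90,500 at 19% = $17,195.00
Next $76,500 at 13% = $9,945.00
Remaining $749,050 at 5.5% = $41,197.75
Fee: $39,325.00 + $48,812.50 + $17,195.00 + $9,945.00 + $41,197.75 = $156,475.25
$156,475.25 exceeds the $126,000 cap, so the fee is capped at $126,000.00.
Referral share: 17.5% of $126,000.00 = $22,050.00; lead counsel retains $126,000.00 − $22,050.00 = $103,950.00.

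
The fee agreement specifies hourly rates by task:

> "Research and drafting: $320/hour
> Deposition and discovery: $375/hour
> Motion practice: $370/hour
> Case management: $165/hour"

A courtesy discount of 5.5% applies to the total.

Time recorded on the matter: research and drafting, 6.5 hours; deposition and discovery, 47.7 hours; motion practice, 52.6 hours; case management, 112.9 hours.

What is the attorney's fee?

$54,864.81

Research and drafting: 6.5 × $320 = $2,080.00
Deposition and discovery: 47.7 × $375 = $17,887.50
Motion practice: 52.6 × $370 = $19,462.00
Case management: 112.9 × $165 = $18,628.50
Subtotal: $58,058.00
Less 5.5% discount: −$3,193.19
Total: $58,058.00 − $3,193.19 = $54,864.81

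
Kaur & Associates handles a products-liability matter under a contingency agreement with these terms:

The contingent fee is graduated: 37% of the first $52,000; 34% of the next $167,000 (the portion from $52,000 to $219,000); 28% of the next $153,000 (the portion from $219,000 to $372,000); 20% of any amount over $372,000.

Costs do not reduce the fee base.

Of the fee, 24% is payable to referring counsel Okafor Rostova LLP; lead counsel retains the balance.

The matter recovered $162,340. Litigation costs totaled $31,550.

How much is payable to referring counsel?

$13,621.34

Fee base is the gross recovery, $162,340; costs are reimbursed separately.
First $52,000 at 37% = $19,240.00
Remaining $110,340 at 34% = $37,515.60
Fee: $19,240.00 + $37,515.60 = $56,755.60
Referral share: 24% of $56,755.60 = $13,621.34; lead counsel retains $56,755.60 − $13,621.34 = $43,134.26.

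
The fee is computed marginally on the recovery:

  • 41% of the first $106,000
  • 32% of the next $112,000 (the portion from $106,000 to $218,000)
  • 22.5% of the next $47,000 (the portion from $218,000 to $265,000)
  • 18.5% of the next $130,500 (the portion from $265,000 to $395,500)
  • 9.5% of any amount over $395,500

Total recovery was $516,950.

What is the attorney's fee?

First $106,000 at 41% = $43,460.00
Next $112,000 at 32% = $35,840.00
Next $47,000 at 22.5% = $10,575.00
Next $130,500 at 18.5% = $24,142.50
Remaining $121,450 at 9.5% = $11,537.75
Fee: $43,460.00 + $35,840.00 + $10,575.00 + $24,142.50 + $11,537.75 = $125,555.25

$125,555.25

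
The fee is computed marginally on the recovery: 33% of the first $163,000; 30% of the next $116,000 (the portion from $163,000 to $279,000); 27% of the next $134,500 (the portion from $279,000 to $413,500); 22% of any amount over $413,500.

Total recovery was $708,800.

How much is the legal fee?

$189,871.00

First $163,000 at 33% = $53,790.00
Next $116,000 at 30% = $34,800.00
Next $134,500 at 27% = $36,315.00
Remaining $295,300 at 22% = $64,966.00
Fee: $53,790.00 + $34,800.00 + $36,315.00 + $64,966.00 = $189,871.00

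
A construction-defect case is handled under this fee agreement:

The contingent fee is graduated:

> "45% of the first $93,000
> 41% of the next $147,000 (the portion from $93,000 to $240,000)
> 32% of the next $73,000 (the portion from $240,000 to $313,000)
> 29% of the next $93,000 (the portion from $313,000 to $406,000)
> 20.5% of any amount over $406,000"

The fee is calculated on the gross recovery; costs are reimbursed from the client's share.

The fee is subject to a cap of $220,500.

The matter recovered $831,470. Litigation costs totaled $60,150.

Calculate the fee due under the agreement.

Fee base is the gross recovery, $831,470; costs are reimbursed separately.
First $93,000 at 45% = $41,850.00
Next $147,000 at 41% = $60,270.00
Next $73,000 at 32% = $23,360.00
Next $93,000 at 29% = $26,970.00
Remaining $425,470 at 20.5% = $87,221.35
Fee: $41,850.00 + $60,270.00 + $23,360.00 + $26,970.00 + $87,221.35 = $239,671.35
$239,671.35 exceeds the $220,500 cap, so the fee is capped at $220,500.00.

$220,500.00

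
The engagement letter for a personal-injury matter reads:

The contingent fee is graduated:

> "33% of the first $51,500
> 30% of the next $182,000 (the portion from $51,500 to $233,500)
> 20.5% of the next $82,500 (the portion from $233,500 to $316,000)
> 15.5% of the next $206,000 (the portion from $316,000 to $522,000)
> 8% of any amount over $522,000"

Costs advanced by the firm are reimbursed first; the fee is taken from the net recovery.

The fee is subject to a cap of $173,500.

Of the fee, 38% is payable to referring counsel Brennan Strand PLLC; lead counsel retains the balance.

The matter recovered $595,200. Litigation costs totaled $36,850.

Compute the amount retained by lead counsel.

Fee base (net of costs): $595,200 − $36,850 = $558,350
First $51,500 at 33% = $16,995.00
Next $182,000 at 30% = $54,600.00
Next $82,500 at 20.5% = $16,912.50
Next $206,000 at 15.5% = $31,930.00
Remaining $36,350 at 8% = $2,908.00
Fee: $16,995.00 + $54,600.00 + $16,912.50 + $31,930.00 + $2,908.00 = $123,345.50
$123,345.50 is under the $173,500 cap.
Referral share: 38% of $123,345.50 = $46,871.29; lead counsel retains $123,345.50 − $46,871.29 = $76,474.21.

$76,474.21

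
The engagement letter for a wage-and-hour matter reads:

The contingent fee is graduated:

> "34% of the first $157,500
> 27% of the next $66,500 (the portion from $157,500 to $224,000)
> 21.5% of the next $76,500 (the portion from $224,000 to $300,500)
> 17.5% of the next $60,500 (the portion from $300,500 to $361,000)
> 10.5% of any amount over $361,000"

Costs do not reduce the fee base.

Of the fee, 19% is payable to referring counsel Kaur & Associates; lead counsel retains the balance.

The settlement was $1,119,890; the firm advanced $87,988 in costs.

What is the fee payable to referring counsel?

$33,862.46

Fee base is the gross recovery, $1,119,890; costs are reimbursed separately.
First $157,500 at 34% = $53,550.00
Next $66,500 at 27% = $17,955.00
Next $76,500 at 21.5% = $16,447.50
Next $60,500 at 17.5% = $10,587.50
Remaining $758,890 at 10.5% = $79,683.45
Fee: $53,550.00 + $17,955.00 + $16,447.50 + $10,587.50 + $79,683.45 = $178,223.45
Referral share: 19% of $178,223.45 = $33,862.46; lead counsel retains $178,223.45 − $33,862.46 = $144,360.99.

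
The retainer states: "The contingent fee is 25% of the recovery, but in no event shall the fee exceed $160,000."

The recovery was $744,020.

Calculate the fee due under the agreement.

25% of $744,020 = $186,005.00
That exceeds the $160,000 cap, so the fee is capped at $160,000.

$160,000.00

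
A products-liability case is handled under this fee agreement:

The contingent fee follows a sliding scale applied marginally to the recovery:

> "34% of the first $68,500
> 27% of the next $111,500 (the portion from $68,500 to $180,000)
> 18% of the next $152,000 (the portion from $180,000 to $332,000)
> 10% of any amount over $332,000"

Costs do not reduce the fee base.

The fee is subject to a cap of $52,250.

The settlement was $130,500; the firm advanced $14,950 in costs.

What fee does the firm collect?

$40,030.00

Fee base is the gross recovery, $130,500; costs are reimbursed separately.
First $68,500 at 34% = $23,290.00
Remaining $62,000 at 27% = $16,740.00
Fee: $23,290.00 + $16,740.00 = $40,030.00
$40,030.00 is under the $52,250 cap.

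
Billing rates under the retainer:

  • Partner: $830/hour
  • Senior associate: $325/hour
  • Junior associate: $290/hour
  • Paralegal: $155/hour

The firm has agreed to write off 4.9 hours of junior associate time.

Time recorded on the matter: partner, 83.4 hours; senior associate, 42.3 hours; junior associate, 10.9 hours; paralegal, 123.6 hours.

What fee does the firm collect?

Partner: 83.4 × $830 = $69,222.00
Senior associate: 42.3 × $325 = $13,747.50
Junior associate: 10.9 × $290 = $3,161.00
Paralegal: 123.6 × $155 = $19,158.00
Subtotal: $105,288.50
Write-off: 4.9 × $290 = $1,421.00
Total: $105,288.50 − $1,421.00 = $103,867.50

$103,867.50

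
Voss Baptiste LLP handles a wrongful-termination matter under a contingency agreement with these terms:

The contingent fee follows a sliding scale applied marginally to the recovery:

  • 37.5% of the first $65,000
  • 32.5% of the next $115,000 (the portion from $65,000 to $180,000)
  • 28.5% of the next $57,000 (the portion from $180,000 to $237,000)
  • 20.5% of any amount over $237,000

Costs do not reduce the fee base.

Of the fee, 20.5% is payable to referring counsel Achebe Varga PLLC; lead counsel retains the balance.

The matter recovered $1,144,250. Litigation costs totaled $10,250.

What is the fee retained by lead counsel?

Fee base is the gross recovery, $1,144,250; costs are reimbursed separately.
First $65,000 at 37.5% = $24,375.00
Next $115,000 at 32.5% = $37,375.00
Next $57,000 at 28.5% = $16,245.00
Remaining $907,250 at 20.5% = $185,986.25
Fee: $24,375.00 + $37,375.00 + $16,245.00 + $185,986.25 = $263,981.25
Referral share: 20.5% of $263,981.25 = $54,116.16; lead counsel retains $263,981.25 − $54,116.16 = $209,865.09.

$209,865.09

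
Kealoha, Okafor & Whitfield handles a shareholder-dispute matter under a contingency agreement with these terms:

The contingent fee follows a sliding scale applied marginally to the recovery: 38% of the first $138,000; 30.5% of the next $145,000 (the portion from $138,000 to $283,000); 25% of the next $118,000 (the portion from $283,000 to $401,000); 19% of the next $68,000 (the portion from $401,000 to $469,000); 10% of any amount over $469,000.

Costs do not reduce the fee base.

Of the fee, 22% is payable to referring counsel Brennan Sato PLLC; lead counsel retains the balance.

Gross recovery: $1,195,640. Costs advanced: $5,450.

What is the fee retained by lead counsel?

$165,164.22

Fee base is the gross recovery, $1,195,640; costs are reimbursed separately.
First $138,000 at 38% = $52,440.00
Next $145,000 at 30.5% = $44,225.00
Next $118,000 at 25% = $29,500.00
Next $68,000 at 19% = $12,920.00
Remaining $726,640 at 10% = $72,664.00
Fee: $52,440.00 + $44,225.00 + $29,500.00 + $12,920.00 + $72,664.00 = $211,749.00
Referral share: 22% of $211,749.00 = $46,584.78; lead counsel retains $211,749.00 − $46,584.78 = $165,164.22.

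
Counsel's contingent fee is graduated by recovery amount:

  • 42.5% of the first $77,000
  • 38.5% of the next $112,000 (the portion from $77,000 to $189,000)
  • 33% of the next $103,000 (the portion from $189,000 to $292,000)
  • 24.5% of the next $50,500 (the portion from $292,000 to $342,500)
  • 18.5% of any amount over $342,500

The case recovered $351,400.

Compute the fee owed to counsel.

First $77,000 at 42.5% = $32,725.00
Next $112,000 at 38.5% = $43,120.00
Next $103,000 at 33% = $33,990.00
Next $50,500 at 24.5% = $12,372.50
Remaining $8,900 at 18.5% = $1,646.50
Fee: $32,725.00 + $43,120.00 + $33,990.00 + $12,372.50 + $1,646.50 = $123,854.00

$123,854.00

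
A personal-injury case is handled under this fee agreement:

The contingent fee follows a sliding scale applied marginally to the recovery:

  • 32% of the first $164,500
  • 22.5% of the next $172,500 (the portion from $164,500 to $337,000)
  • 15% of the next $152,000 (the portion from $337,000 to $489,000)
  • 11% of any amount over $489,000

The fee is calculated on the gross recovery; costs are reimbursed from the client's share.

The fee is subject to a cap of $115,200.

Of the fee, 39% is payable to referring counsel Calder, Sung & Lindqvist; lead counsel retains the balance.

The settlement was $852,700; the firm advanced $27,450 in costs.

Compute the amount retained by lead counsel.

Fee base is the gross recovery, $852,700; costs are reimbursed separately.
First $164,500 at 32% = $52,640.00
Next $172,500 at 22.5% = $38,812.50
Next $152,000 at 15% = $22,800.00
Remaining $363,700 at 11% = $40,007.00
Fee: $52,640.00 + $38,812.50 + $22,800.00 + $40,007.00 = $154,259.50
$154,259.50 exceeds the $115,200 cap, so the fee is capped at $115,200.00.
Referral share: 39% of $115,200.00 = $44,928.00; lead counsel retains $115,200.00 − $44,928.00 = $70,272.00.

$70,272.00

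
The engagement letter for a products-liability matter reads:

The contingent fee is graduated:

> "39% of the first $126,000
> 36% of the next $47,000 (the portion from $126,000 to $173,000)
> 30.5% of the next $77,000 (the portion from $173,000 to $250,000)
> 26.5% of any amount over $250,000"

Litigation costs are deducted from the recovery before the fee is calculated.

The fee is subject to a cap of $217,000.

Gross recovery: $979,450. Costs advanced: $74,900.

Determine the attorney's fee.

Fee base (net of costs): $979,450 − $74,900 = $904,550
First $126,000 at 39% = $49,140.00
Next $47,000 at 36% = $16,920.00
Next $77,000 at 30.5% = $23,485.00
Remaining $654,550 at 26.5% = $173,455.75
Fee: $49,140.00 + $16,920.00 + $23,485.00 + $173,455.75 = $263,000.75
$263,000.75 exceeds the $217,000 cap, so the fee is capped at $217,000.00.

$217,000.00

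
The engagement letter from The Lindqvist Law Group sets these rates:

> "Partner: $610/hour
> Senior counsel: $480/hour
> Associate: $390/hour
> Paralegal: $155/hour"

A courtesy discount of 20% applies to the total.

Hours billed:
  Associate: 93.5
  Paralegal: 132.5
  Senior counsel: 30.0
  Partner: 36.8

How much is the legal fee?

Partner: 36.8 × $610 = $22,448.00
Senior counsel: 30.0 × $480 = $14,400.00
Associate: 93.5 × $390 = $36,465.00
Paralegal: 132.5 × $155 = $20,537.50
Subtotal: $93,850.50
Less 20% discount: −$18,770.10
Total: $93,850.50 − $18,770.10 = $75,080.40

$75,080.40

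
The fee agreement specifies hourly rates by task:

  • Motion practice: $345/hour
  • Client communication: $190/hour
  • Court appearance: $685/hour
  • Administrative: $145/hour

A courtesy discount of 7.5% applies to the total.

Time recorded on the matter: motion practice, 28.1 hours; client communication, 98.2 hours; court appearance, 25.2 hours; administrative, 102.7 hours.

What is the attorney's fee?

$55,968.05

Motion practice: 28.1 × $345 = $9,694.50
Client communication: 98.2 × $190 = $18,658.00
Court appearance: 25.2 × $685 = $17,262.00
Administrative: 102.7 × $145 = $14,891.50
Subtotal: $60,506.00
Less 7.5% discount: −$4,537.95
Total: $60,506.00 − $4,537.95 = $55,968.05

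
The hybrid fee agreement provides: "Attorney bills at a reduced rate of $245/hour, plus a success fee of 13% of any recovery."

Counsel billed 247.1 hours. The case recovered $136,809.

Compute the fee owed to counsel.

$78,324.67

Hourly: 247.1 × $245 = $60,539.50
Success fee: 13% of $136,809 = $17,785.17
Total: $60,539.50 + $17,785.17 = $78,324.67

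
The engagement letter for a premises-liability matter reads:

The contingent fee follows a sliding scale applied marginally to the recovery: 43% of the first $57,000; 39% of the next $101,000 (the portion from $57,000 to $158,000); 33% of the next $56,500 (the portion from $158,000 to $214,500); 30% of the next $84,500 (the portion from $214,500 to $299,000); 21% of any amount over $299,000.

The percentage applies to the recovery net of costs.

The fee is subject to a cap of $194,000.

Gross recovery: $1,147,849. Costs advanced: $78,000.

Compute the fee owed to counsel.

Fee base (net of costs): $1,147,849 − $78,000 = $1,069,849
First $57,000 at 43% = $24,510.00
Next $101,000 at 39% = $39,390.00
Next $56,500 at 33% = $18,645.00
Next $84,500 at 30% = $25,350.00
Remaining $770,849 at 21% = $161,878.29
Fee: $24,510.00 + $39,390.00 + $18,645.00 + $25,350.00 + $161,878.29 = $269,773.29
$269,773.29 exceeds the $194,000 cap, so the fee is capped at $194,000.00.

$194,000.00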